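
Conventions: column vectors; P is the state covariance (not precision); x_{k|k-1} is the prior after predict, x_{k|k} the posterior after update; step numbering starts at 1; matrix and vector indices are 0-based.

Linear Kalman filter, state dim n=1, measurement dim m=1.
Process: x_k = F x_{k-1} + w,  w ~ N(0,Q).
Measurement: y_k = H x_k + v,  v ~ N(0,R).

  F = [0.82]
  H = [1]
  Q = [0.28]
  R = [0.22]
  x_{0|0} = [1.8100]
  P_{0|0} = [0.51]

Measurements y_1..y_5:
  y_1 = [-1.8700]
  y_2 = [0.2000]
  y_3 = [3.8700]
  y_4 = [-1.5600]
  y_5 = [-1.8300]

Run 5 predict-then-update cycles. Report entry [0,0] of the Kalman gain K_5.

K[0,0] = 0.6290

step 1: x^-=[1.4842]  P^-=[0.6229]  S=[0.8429]  K=[0.7390]  nu=[-3.3542]  x^+=[-0.9946]  P^+=[0.1626]
step 2: x^-=[-0.8155]  P^-=[0.3893]  S=[0.6093]  K=[0.6389]  nu=[1.0155]  x^+=[-0.1667]  P^+=[0.1406]
step 3: x^-=[-0.1367]  P^-=[0.3745]  S=[0.5945]  K=[0.6300]  nu=[4.0067]  x^+=[2.3873]  P^+=[0.1386]
step 4: x^-=[1.9576]  P^-=[0.3732]  S=[0.5932]  K=[0.6291]  nu=[-3.5176]  x^+=[-0.2554]  P^+=[0.1384]
step 5: x^-=[-0.2094]  P^-=[0.3731]  S=[0.5931]  K=[0.6290]  nu=[-1.6206]  x^+=[-1.2288]  P^+=[0.1384]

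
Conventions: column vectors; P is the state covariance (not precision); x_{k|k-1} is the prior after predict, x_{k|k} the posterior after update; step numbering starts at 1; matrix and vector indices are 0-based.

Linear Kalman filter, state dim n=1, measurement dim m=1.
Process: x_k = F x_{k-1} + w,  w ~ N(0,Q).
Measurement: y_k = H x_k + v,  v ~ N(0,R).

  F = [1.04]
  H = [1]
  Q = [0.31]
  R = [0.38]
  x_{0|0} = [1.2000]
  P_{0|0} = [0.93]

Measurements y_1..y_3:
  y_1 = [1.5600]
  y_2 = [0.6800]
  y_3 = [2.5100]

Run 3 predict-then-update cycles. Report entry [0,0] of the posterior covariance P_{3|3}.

step 1: x^-=[1.2480]  P^-=[1.3159]  S=[1.6959]  K=[0.7759]  nu=[0.3120]  x^+=[1.4901]  P^+=[0.2949]
step 2: x^-=[1.5497]  P^-=[0.6289]  S=[1.0089]  K=[0.6234]  nu=[-0.8697]  x^+=[1.0076]  P^+=[0.2369]
step 3: x^-=[1.0479]  P^-=[0.5662]  S=[0.9462]  K=[0.5984]  nu=[1.4621]  x^+=[1.9228]  P^+=[0.2274]

P_post[0,0] = 0.2274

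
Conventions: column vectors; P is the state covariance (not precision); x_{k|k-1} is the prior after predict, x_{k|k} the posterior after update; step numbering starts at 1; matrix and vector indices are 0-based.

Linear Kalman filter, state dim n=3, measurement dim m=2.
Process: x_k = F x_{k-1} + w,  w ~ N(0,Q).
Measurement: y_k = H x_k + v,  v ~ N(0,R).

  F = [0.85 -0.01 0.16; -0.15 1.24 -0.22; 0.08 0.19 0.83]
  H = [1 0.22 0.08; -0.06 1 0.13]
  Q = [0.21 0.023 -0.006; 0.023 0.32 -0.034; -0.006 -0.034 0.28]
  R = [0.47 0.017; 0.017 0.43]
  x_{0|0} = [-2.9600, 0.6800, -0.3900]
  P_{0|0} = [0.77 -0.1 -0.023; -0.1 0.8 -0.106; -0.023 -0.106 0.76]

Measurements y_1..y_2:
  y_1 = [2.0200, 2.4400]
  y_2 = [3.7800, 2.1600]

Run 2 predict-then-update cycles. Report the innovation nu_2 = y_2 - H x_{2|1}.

innov = [3.2247, -0.7019]

step 1: x^-=[-2.5852, 1.3730, -0.4313]  P^-=[0.7816 -0.2338 0.1108; -0.2338 1.6977 -0.1020; 0.1108 -0.1020 0.7978]  S=[1.2502 0.1240; 0.1240 2.1438]  K=[0.6070 -0.1593; 0.0268 0.7907; 0.1227 -0.0094]  nu=[4.3376, 0.9680]  x^+=[-0.1066, 2.2546, 0.0918]  P^+=[0.2906 -0.0430 0.0177; -0.0430 0.3512 -0.1022; 0.0177 -0.1022 0.7791]
step 2: x^-=[-0.0985, 2.7915, 0.4960]  P^-=[0.4458 -0.1155 0.1201; -0.1155 0.9771 -0.2035; 0.1201 -0.2035 0.8001]  S=[0.9295 0.0925; 0.0925 1.3813]  K=[0.4749 -0.1235; 0.0207 0.6919; 0.1586 -0.0878]  nu=[3.2247, -0.7019]  x^+=[1.5197, 2.3725, 1.0692]  P^+=[0.2260 -0.0368 0.0407; -0.0368 0.3129 -0.1325; 0.0407 -0.1325 0.7686]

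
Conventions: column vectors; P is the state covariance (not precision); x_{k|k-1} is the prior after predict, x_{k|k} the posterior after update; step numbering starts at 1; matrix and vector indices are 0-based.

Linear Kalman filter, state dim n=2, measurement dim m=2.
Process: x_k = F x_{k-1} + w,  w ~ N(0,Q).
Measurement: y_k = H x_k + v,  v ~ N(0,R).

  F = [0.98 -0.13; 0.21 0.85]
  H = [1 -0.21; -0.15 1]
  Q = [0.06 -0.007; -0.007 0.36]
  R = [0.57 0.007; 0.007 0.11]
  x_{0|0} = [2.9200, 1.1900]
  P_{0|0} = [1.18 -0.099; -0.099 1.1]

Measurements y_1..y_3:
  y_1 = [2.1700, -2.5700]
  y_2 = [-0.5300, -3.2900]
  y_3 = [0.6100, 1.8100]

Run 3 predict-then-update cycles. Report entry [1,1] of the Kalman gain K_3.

K[1,1] = 0.8142

step 1: x^-=[2.7069, 1.6247]  P^-=[1.2371 0.0345; 0.0345 1.1714]  S=[1.8442 -0.3889; -0.3889 1.2989]  K=[0.6856 0.0890; 0.0797 0.9217]  nu=[-0.1957, -3.7887]  x^+=[2.2354, -1.8831]  P^+=[0.4073 0.0757; 0.0757 0.1133]
step 2: x^-=[2.4355, -1.1312]  P^-=[0.4338 0.1253; 0.1253 0.4868]  S=[0.9727 -0.0311; -0.0311 0.5690]  K=[0.4231 0.1289; 0.0501 0.8253]  nu=[-3.2031, -1.7935]  x^+=[0.8491, -2.7717]  P^+=[0.2536 0.0552; 0.0552 0.0994]
step 3: x^-=[1.1925, -2.1776]  P^-=[0.2912 0.0787; 0.0787 0.4627]  S=[0.8486 -0.0527; -0.0527 0.5557]  K=[0.3296 0.0942; 0.0288 0.8142]  nu=[-1.0398, 4.1665]  x^+=[1.2424, 1.1849]  P^+=[0.1974 0.0423; 0.0423 0.0961]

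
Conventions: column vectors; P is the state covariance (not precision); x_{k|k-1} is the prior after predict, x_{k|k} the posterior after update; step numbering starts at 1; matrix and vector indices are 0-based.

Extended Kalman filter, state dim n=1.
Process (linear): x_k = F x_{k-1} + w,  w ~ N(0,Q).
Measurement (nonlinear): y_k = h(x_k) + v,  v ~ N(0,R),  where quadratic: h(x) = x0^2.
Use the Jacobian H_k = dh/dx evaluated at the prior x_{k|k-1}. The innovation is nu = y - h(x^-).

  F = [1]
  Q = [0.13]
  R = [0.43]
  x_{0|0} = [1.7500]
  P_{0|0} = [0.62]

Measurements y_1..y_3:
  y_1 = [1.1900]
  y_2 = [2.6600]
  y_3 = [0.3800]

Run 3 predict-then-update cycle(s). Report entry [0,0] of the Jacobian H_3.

step 1: x^-=[1.7500]  P^-=[0.7500]  H_jac=[3.5000]  S=[9.6175]  K=[0.2729]  nu=[-1.8725]  x^+=[1.2389]  P^+=[0.0335]
step 2: x^-=[1.2389]  P^-=[0.1635]  H_jac=[2.4778]  S=[1.4340]  K=[0.2826]  nu=[1.1251]  x^+=[1.5568]  P^+=[0.0490]
step 3: x^-=[1.5568]  P^-=[0.1790]  H_jac=[3.1137]  S=[2.1657]  K=[0.2574]  nu=[-2.0437]  x^+=[1.0308]  P^+=[0.0355]

H_jac[0,0] = 3.1137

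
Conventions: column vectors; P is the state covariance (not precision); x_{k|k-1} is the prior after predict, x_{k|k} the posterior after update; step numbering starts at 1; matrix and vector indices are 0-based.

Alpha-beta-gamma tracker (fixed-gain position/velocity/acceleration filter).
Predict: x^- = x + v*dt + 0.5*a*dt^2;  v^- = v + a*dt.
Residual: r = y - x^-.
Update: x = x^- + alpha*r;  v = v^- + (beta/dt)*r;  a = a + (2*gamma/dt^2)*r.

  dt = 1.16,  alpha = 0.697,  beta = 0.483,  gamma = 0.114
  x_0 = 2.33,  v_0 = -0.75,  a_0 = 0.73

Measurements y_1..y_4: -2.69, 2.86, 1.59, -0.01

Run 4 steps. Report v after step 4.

v_post = 0.7755

step 1: x_pred=1.9511  r=-4.6411  x^+=-1.2837  v^+=-1.8357  a^+=-0.0564
step 2: x_pred=-3.4511  r=6.3111  x^+=0.9477  v^+=0.7267  a^+=1.0130
step 3: x_pred=2.4722  r=-0.8822  x^+=1.8573  v^+=1.5344  a^+=0.8635
step 4: x_pred=4.2181  r=-4.2281  x^+=1.2711  v^+=0.7755  a^+=0.1470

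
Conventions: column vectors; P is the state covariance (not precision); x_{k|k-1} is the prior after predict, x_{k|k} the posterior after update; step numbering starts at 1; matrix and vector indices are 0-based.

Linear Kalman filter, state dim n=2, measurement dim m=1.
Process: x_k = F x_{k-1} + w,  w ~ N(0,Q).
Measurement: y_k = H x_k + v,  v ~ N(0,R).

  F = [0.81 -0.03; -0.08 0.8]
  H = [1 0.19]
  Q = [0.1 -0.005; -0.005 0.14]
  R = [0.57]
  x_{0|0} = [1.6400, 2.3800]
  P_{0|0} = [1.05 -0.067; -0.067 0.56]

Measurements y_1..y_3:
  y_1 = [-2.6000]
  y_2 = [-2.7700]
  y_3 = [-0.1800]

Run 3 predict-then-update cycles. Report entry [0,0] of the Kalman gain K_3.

step 1: x^-=[1.2570, 1.7728]  P^-=[0.7927 -0.1301; -0.1301 0.5137]  S=[1.3318]  K=[0.5766; -0.0244]  nu=[-4.1938]  x^+=[-1.1613, 1.8750]  P^+=[0.3498 -0.1113; -0.1113 0.5129]
step 2: x^-=[-0.9969, 1.5929]  P^-=[0.3354 -0.1124; -0.1124 0.4848]  S=[0.8802]  K=[0.3568; -0.0231]  nu=[-2.0757]  x^+=[-1.7375, 1.6408]  P^+=[0.2234 -0.1052; -0.1052 0.4843]
step 3: x^-=[-1.4566, 1.4516]  P^-=[0.2521 -0.0995; -0.0995 0.4648]  S=[0.8011]  K=[0.2911; -0.0139]  nu=[1.0008]  x^+=[-1.1653, 1.4377]  P^+=[0.1842 -0.0962; -0.0962 0.4647]

K[0,0] = 0.2911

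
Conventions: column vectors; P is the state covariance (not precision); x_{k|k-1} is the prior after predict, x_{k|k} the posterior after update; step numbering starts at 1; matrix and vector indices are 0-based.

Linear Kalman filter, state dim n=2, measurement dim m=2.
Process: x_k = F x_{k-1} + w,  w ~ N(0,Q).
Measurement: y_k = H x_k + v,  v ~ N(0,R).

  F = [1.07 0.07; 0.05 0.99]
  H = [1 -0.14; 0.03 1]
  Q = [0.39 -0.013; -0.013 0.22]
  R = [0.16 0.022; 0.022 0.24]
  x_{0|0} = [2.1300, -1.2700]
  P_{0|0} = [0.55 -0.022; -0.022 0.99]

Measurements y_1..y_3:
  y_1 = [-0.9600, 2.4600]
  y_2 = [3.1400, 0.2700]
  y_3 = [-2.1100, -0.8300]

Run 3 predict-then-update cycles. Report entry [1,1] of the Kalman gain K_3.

step 1: x^-=[2.1902, -1.1508]  P^-=[1.0213 0.0617; 0.0617 1.1895]  S=[1.1873 -0.0525; -0.0525 1.4341]  K=[0.8571 0.0957; -0.0517 0.8288]  nu=[-3.3113, 3.5451]  x^+=[-0.3086, 1.9586]  P^+=[0.1445 0.0375; 0.0375 0.1967]
step 2: x^-=[-0.1931, 1.9236]  P^-=[0.5620 0.0482; 0.0482 0.4168]  S=[0.7167 0.0285; 0.0285 0.6602]  K=[0.7722 0.0652; -0.0394 0.6352]  nu=[3.6024, -1.6478]  x^+=[2.4811, 0.7348]  P^+=[0.1290 0.0288; 0.0288 0.1507]
step 3: x^-=[2.7062, 0.8515]  P^-=[0.5428 0.0349; 0.0349 0.3709]  S=[0.7002 0.0211; 0.0211 0.6135]  K=[0.7664 0.0571; -0.0426 0.6078]  nu=[-4.6970, -1.7627]  x^+=[-0.9941, -0.0196]  P^+=[0.1276 0.0267; 0.0267 0.1441]

K[1,1] = 0.6078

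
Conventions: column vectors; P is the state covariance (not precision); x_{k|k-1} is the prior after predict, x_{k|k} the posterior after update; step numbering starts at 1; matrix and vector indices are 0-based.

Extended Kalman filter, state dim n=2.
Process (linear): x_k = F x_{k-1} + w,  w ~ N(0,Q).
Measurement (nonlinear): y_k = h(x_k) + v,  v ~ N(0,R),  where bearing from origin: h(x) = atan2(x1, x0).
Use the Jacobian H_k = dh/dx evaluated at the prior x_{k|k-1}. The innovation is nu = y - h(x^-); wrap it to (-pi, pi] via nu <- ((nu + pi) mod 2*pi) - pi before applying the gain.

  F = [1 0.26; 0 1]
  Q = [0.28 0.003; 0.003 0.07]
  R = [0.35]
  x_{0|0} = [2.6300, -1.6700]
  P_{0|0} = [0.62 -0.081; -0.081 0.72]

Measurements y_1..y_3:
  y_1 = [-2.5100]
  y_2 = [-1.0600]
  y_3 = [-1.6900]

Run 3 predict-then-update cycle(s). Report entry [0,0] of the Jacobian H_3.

step 1: x^-=[2.1958, -1.6700]  P^-=[0.9066 0.1092; 0.1092 0.7900]  H_jac=[0.2194 0.2885]  S=[0.4732]  K=[0.4869; 0.5323]  nu=[-1.8598]  x^+=[1.2902, -2.6599]  P^+=[0.7943 -0.0135; -0.0135 0.6559]
step 2: x^-=[0.5986, -2.6599]  P^-=[1.1117 0.1601; 0.1601 0.7259]  H_jac=[0.3578 0.0805]  S=[0.5063]  K=[0.8112; 0.2286]  nu=[0.2894]  x^+=[0.8334, -2.5938]  P^+=[0.7785 0.0662; 0.0662 0.6995]
step 3: x^-=[0.1590, -2.5938]  P^-=[1.1403 0.2511; 0.2511 0.7695]  H_jac=[0.3841 0.0236]  S=[0.5232]  K=[0.8484; 0.2189]  nu=[-0.1804]  x^+=[0.0060, -2.6333]  P^+=[0.7637 0.1539; 0.1539 0.7444]

H_jac[0,0] = 0.3841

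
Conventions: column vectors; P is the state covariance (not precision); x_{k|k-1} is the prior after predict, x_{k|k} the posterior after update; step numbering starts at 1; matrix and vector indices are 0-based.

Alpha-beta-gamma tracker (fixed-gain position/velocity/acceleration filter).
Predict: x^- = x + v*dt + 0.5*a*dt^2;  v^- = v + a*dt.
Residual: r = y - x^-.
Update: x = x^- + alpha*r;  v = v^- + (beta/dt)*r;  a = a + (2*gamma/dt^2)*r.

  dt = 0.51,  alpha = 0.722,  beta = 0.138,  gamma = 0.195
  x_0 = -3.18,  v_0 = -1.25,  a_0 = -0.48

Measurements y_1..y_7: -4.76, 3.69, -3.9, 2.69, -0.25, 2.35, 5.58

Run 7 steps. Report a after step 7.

step 1: x_pred=-3.8799  r=-0.8801  x^+=-4.5153  v^+=-1.7329  a^+=-1.7996
step 2: x_pred=-5.6332  r=9.3232  x^+=1.0982  v^+=-0.1280  a^+=12.1798
step 3: x_pred=2.6169  r=-6.5169  x^+=-2.0883  v^+=4.3203  a^+=2.4082
step 4: x_pred=0.4282  r=2.2618  x^+=2.0612  v^+=6.1605  a^+=5.7996
step 5: x_pred=5.9573  r=-6.2073  x^+=1.4756  v^+=7.4387  a^+=-3.5078
step 6: x_pred=4.8132  r=-2.4632  x^+=3.0348  v^+=4.9832  a^+=-7.2012
step 7: x_pred=4.6397  r=0.9403  x^+=5.3186  v^+=1.5650  a^+=-5.7912

a_post = -5.7912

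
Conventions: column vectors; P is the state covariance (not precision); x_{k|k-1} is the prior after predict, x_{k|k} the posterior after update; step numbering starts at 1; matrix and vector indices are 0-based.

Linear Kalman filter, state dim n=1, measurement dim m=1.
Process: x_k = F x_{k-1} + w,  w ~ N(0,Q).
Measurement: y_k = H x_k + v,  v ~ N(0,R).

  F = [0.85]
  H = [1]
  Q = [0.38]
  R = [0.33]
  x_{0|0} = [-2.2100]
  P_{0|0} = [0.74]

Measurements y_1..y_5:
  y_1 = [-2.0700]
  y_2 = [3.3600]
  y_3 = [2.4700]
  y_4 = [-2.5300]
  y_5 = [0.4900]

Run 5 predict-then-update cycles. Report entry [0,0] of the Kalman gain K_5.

K[0,0] = 0.6148

step 1: x^-=[-1.8785]  P^-=[0.9146]  S=[1.2447]  K=[0.7349]  nu=[-0.1915]  x^+=[-2.0192]  P^+=[0.2425]
step 2: x^-=[-1.7163]  P^-=[0.5552]  S=[0.8852]  K=[0.6272]  nu=[5.0763]  x^+=[1.4676]  P^+=[0.2070]
step 3: x^-=[1.2474]  P^-=[0.5295]  S=[0.8595]  K=[0.6161]  nu=[1.2226]  x^+=[2.0006]  P^+=[0.2033]
step 4: x^-=[1.7005]  P^-=[0.5269]  S=[0.8569]  K=[0.6149]  nu=[-4.2305]  x^+=[-0.9008]  P^+=[0.2029]
step 5: x^-=[-0.7656]  P^-=[0.5266]  S=[0.8566]  K=[0.6148]  nu=[1.2556]  x^+=[0.0063]  P^+=[0.2029]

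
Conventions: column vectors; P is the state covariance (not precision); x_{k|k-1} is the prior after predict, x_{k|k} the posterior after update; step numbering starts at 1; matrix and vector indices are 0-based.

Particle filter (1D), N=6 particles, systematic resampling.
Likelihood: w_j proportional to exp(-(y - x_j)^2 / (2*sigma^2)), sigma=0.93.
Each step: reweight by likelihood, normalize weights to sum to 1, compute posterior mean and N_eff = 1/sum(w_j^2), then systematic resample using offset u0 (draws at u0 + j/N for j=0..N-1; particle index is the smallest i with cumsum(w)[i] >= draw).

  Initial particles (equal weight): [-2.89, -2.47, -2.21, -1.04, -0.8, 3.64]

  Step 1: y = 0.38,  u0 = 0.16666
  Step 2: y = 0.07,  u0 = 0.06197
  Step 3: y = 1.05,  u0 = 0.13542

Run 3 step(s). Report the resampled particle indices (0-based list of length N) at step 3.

resampled_idx = [1, 2, 3, 4, 4, 5]

step 1: w=[0.0026, 0.0115, 0.0261, 0.3931, 0.5639, 0.0027]  mean=-0.9438  Neff=2.1124  idx=[3, 3, 4, 4, 4, 5]
step 2: w=[0.1681, 0.1681, 0.2212, 0.2212, 0.2212, 0.0002]  mean=-0.8797  Neff=4.9188  idx=[0, 1, 2, 3, 3, 4]
step 3: w=[0.1122, 0.1122, 0.1939, 0.1939, 0.1939, 0.1939]  mean=-0.8539  Neff=5.6962  idx=[1, 2, 3, 4, 4, 5]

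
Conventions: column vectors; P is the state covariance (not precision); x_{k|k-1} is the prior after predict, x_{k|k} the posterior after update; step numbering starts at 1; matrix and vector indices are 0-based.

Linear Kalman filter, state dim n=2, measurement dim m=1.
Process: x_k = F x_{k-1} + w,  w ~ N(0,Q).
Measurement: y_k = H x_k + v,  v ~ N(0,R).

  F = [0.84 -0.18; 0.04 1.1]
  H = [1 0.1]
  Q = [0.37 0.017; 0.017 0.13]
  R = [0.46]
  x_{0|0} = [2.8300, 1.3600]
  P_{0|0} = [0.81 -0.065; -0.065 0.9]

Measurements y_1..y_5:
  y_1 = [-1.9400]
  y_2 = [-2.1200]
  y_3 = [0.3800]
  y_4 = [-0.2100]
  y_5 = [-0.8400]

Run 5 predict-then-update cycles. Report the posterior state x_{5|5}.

step 1: x^-=[2.1324, 1.6092]  P^-=[0.9904 -0.1936; -0.1936 1.2146]  S=[1.4238]  K=[0.6820; -0.0507]  nu=[-4.2333]  x^+=[-0.7546, 1.8236]  P^+=[0.3282 -0.1444; -0.1444 1.2109]
step 2: x^-=[-0.9622, 1.9758]  P^-=[0.6844 -0.3441; -0.3441 1.5830]  S=[1.0914]  K=[0.5956; -0.1702]  nu=[-1.3554]  x^+=[-1.7694, 2.2066]  P^+=[0.2973 -0.2335; -0.2335 1.5514]
step 3: x^-=[-1.8835, 2.3564]  P^-=[0.7006 -0.4942; -0.4942 1.9871]  S=[1.0817]  K=[0.6021; -0.2732]  nu=[2.0278]  x^+=[-0.6626, 1.8024]  P^+=[0.3086 -0.3163; -0.3163 1.9064]
step 4: x^-=[-0.8810, 1.9562]  P^-=[0.7451 -0.6401; -0.6401 2.4094]  S=[1.1012]  K=[0.6185; -0.3625]  nu=[0.4754]  x^+=[-0.5870, 1.7839]  P^+=[0.3238 -0.3932; -0.3932 2.2647]
step 5: x^-=[-0.8142, 1.9388]  P^-=[0.7908 -0.7810; -0.7810 2.8362]  S=[1.1229]  K=[0.6347; -0.4429]  nu=[-0.2197]  x^+=[-0.9536, 2.0361]  P^+=[0.3385 -0.4653; -0.4653 2.6159]

x_post = [-0.9536, 2.0361]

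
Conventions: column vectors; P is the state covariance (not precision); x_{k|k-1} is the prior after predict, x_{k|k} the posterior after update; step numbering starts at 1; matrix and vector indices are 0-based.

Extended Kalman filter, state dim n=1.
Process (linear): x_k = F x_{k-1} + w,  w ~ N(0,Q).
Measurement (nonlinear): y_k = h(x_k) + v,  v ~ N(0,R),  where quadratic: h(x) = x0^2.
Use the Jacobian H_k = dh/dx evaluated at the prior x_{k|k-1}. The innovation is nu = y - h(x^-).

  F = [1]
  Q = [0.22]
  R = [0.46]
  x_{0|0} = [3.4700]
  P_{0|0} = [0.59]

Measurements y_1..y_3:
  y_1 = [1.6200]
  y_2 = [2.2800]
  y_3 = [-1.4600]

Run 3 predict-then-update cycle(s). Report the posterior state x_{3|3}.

x_post = [0.5465]

step 1: x^-=[3.4700]  P^-=[0.8100]  H_jac=[6.9400]  S=[39.4725]  K=[0.1424]  nu=[-10.4209]  x^+=[1.9859]  P^+=[0.0094]
step 2: x^-=[1.9859]  P^-=[0.2294]  H_jac=[3.9719]  S=[4.0796]  K=[0.2234]  nu=[-1.6639]  x^+=[1.6142]  P^+=[0.0259]
step 3: x^-=[1.6142]  P^-=[0.2459]  H_jac=[3.2285]  S=[3.0227]  K=[0.2626]  nu=[-4.0658]  x^+=[0.5465]  P^+=[0.0374]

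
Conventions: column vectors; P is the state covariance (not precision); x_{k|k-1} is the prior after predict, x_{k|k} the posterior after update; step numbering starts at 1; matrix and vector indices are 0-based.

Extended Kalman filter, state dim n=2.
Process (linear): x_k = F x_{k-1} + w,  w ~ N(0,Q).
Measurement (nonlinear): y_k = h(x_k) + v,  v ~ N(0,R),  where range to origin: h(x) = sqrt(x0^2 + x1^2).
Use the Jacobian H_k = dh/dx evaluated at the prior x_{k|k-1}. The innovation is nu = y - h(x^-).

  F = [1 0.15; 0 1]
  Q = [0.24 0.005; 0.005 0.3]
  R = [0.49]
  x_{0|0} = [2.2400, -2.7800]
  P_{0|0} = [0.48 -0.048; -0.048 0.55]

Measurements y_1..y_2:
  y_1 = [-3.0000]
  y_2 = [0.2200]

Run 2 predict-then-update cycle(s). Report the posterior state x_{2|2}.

x_post = [-0.0383, 0.3959]

step 1: x^-=[1.8230, -2.7800]  P^-=[0.7180 0.0395; 0.0395 0.8500]  H_jac=[0.5484 -0.8362]  S=[1.2641]  K=[0.2853; -0.5452]  nu=[-6.3244]  x^+=[0.0184, 0.6679]  P^+=[0.6151 0.2361; 0.2361 0.4743]
step 2: x^-=[0.1186, 0.6679]  P^-=[0.9366 0.3123; 0.3123 0.7743]  H_jac=[0.1749 0.9846]  S=[1.3768]  K=[0.3423; 0.5934]  nu=[-0.4584]  x^+=[-0.0383, 0.3959]  P^+=[0.7753 0.0327; 0.0327 0.2895]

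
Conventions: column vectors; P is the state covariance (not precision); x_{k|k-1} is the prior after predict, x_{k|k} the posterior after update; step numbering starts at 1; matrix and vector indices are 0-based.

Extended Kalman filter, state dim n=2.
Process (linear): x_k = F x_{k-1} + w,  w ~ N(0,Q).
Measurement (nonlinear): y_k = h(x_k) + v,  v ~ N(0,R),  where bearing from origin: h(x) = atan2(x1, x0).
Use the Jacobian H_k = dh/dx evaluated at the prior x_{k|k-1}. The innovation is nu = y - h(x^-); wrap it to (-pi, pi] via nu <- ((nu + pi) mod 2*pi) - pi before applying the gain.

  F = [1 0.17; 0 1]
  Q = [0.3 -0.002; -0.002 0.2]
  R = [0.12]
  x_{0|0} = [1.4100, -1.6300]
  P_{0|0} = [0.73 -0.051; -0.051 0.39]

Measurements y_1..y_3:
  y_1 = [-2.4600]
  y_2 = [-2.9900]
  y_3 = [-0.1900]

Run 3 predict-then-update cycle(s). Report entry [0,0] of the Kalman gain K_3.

K[0,0] = 0.5257

step 1: x^-=[1.1329, -1.6300]  P^-=[1.0239 0.0133; 0.0133 0.5900]  H_jac=[0.4137 0.2875]  S=[0.3472]  K=[1.2311; 0.5045]  nu=[-1.4966]  x^+=[-0.7096, -2.3850]  P^+=[0.4978 -0.2023; -0.2023 0.5016]
step 2: x^-=[-1.1151, -2.3850]  P^-=[0.7435 -0.1190; -0.1190 0.7016]  H_jac=[0.3441 -0.1609]  S=[0.2394]  K=[1.1488; -0.6427]  nu=[-0.9819]  x^+=[-2.2430, -1.7540]  P^+=[0.4276 0.0577; 0.0577 0.6028]
step 3: x^-=[-2.5412, -1.7540]  P^-=[0.7646 0.1581; 0.1581 0.8028]  H_jac=[0.1840 -0.2665]  S=[0.1874]  K=[0.5257; -0.9865]  nu=[2.3475]  x^+=[-1.3071, -4.0698]  P^+=[0.7128 0.2553; 0.2553 0.6204]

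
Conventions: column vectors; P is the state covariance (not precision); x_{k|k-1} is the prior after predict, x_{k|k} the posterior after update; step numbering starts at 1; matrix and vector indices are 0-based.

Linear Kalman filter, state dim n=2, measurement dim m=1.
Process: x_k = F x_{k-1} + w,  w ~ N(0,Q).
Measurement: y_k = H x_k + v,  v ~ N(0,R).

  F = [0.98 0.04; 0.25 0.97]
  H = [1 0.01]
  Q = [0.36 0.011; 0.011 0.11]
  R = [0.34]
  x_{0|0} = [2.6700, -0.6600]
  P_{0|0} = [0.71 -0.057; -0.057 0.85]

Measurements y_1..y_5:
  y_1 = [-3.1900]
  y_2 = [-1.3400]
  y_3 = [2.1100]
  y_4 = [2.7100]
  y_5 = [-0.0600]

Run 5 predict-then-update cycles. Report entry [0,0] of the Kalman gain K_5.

step 1: x^-=[2.5902, 0.0273]  P^-=[1.0388 0.1632; 0.1632 0.9265]  S=[1.3821]  K=[0.7528; 0.1248]  nu=[-5.7805]  x^+=[-1.7611, -0.6939]  P^+=[0.2556 0.0334; 0.0334 0.9050]
step 2: x^-=[-1.7536, -1.1134]  P^-=[0.6095 0.1408; 0.1408 0.9937]  S=[0.9525]  K=[0.6414; 0.1583]  nu=[0.4248]  x^+=[-1.4812, -1.0461]  P^+=[0.2177 0.0441; 0.0441 0.9698]
step 3: x^-=[-1.4934, -1.3850]  P^-=[0.5740 0.1443; 0.1443 1.0575]  S=[0.9170]  K=[0.6276; 0.1689]  nu=[3.6172]  x^+=[0.7766, -0.7740]  P^+=[0.2129 0.0471; 0.0471 1.0313]
step 4: x^-=[0.7301, -0.5567]  P^-=[0.5698 0.1484; 0.1484 1.1165]  S=[0.9129]  K=[0.6258; 0.1748]  nu=[1.9854]  x^+=[1.9726, -0.2096]  P^+=[0.2123 0.0486; 0.0486 1.0886]
step 5: x^-=[1.9248, 0.2899]  P^-=[0.5694 0.1519; 0.1519 1.1711]  S=[0.9126]  K=[0.6256; 0.1793]  nu=[-1.9877]  x^+=[0.6812, -0.0665]  P^+=[0.2122 0.0495; 0.0495 1.1418]

K[0,0] = 0.6256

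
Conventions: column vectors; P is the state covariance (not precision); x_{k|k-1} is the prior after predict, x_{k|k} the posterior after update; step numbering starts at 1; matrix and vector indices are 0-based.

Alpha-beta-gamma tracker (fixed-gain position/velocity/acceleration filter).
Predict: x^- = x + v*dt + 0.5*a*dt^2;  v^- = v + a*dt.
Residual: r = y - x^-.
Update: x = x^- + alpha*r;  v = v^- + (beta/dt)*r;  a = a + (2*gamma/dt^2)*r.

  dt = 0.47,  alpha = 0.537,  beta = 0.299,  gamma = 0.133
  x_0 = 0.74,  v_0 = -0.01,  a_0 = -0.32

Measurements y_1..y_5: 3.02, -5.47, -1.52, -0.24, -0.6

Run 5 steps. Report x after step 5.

x_post = -2.3149

step 1: x_pred=0.7000  r=2.3200  x^+=1.9458  v^+=1.3155  a^+=2.4737
step 2: x_pred=2.8373  r=-8.3073  x^+=-1.6237  v^+=-2.8067  a^+=-7.5297
step 3: x_pred=-3.7745  r=2.2545  x^+=-2.5638  v^+=-4.9114  a^+=-4.8149
step 4: x_pred=-5.4040  r=5.1640  x^+=-2.6309  v^+=-3.8892  a^+=1.4034
step 5: x_pred=-4.3039  r=3.7039  x^+=-2.3149  v^+=-0.8733  a^+=5.8635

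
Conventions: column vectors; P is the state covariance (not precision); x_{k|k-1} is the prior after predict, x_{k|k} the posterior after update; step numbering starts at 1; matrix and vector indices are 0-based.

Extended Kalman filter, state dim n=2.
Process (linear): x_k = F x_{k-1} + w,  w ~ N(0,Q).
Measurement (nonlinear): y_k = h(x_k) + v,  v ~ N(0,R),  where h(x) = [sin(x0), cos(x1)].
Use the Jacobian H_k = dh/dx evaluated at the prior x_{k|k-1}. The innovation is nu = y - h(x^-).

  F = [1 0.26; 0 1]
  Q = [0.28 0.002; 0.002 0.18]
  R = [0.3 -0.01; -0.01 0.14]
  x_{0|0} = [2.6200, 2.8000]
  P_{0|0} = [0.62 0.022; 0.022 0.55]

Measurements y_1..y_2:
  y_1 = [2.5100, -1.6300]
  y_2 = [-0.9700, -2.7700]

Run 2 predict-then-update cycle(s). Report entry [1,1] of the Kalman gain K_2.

K[1,1] = 0.5740

step 1: x^-=[3.3480, 2.8000]  P^-=[0.9486 0.1670; 0.1670 0.7300]  H_jac=[-0.9788 0.0000; 0.0000 -0.3350]  S=[1.2088 0.0448; 0.0448 0.2219]  K=[-0.7645 -0.0979; -0.0951 -1.0828]  nu=[2.7149, -0.6878]  x^+=[1.3398, 3.2864]  P^+=[0.2333 0.0181; 0.0181 0.4497]
step 2: x^-=[2.1942, 3.2864]  P^-=[0.5531 0.1370; 0.1370 0.6297]  H_jac=[-0.5838 0.0000; 0.0000 0.1443]  S=[0.4885 -0.0215; -0.0215 0.1531]  K=[-0.6594 0.0364; -0.1384 0.5740]  nu=[-1.7819, -1.7805]  x^+=[3.3045, 2.5111]  P^+=[0.3395 0.0810; 0.0810 0.5664]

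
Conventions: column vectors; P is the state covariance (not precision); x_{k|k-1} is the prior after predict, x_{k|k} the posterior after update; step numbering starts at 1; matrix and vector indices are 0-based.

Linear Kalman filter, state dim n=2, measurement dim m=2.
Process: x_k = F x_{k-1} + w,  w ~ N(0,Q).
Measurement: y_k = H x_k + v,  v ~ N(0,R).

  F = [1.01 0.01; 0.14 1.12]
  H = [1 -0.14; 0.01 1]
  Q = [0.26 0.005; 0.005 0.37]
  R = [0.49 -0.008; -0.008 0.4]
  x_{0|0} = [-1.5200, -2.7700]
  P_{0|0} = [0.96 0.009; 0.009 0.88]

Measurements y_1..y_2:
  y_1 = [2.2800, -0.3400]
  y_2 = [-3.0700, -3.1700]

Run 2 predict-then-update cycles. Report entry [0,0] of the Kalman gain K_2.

K[0,0] = 0.5539

step 1: x^-=[-1.5629, -3.3152]  P^-=[1.2396 0.1608; 0.1608 1.4955]  S=[1.7139 -0.0444; -0.0444 1.8989]  K=[0.7129 0.1079; -0.0079 0.7882]  nu=[3.3788, 2.9908]  x^+=[1.1686, -0.9844]  P^+=[0.3532 0.0339; 0.0339 0.3150]
step 2: x^-=[1.1704, -0.9390]  P^-=[0.6210 0.0969; 0.0969 0.7827]  S=[1.0992 -0.0146; -0.0146 1.1847]  K=[0.5539 0.0939; -0.0028 0.6615]  nu=[-4.3718, -2.2427]  x^+=[-1.4615, -2.4104]  P^+=[0.2749 0.0304; 0.0304 0.2643]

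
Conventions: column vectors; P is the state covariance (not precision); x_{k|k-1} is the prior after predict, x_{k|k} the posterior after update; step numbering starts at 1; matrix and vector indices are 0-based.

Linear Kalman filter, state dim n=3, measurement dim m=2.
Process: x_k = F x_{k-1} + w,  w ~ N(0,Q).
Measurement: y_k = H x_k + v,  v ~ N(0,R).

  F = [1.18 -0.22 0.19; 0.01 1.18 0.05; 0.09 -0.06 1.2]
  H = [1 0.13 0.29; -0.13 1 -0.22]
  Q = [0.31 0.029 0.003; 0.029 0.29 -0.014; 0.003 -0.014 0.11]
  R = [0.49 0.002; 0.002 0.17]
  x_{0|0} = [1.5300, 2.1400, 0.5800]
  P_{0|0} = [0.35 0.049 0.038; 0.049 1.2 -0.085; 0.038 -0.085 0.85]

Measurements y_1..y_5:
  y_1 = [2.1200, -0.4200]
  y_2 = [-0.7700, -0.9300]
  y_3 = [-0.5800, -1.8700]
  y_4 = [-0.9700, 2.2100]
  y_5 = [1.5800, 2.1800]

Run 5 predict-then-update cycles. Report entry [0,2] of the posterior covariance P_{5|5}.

P_post[0,2] = -0.5664

step 1: x^-=[1.4448, 2.5695, 0.7053]  P^-=[0.8848 -0.2180 0.3232; -0.2180 1.9542 -0.1619; 0.3232 -0.1619 1.3611]  S=[1.6409 -0.2858; -0.2858 2.3515]  K=[0.5610 -0.1037; 0.1459 0.8760; 0.3958 -0.1660]  nu=[0.1366, -2.6465]  x^+=[1.7959, 0.2711, 1.1986]  P^+=[0.3098 -0.0026 -0.1199; -0.0026 0.1879 0.1774; -0.1199 0.1774 1.0017]
step 2: x^-=[2.2872, 0.3978, 1.5837]  P^-=[0.7194 0.0203 0.0463; 0.0203 0.5749 0.2814; 0.0463 0.2814 1.5042]  S=[1.3989 -0.0312; -0.0312 0.7034]  K=[0.5236 -0.0954; 0.1426 0.7319; 0.3697 -0.0625]  nu=[-3.5682, -0.6820]  x^+=[0.4840, -0.6101, 0.3074]  P^+=[0.3264 -0.0235 -0.2308; -0.0235 0.1762 0.2480; -0.2308 0.2480 1.3088]
step 3: x^-=[0.7637, -0.6997, 0.4490]  P^-=[0.7082 0.0057 -0.0585; 0.0057 0.5671 0.3965; -0.0585 0.3965 1.9127]  S=[1.3660 -0.0140; -0.0140 0.6624]  K=[0.5055 -0.1003; 0.1498 0.7266; 0.4008 -0.0166]  nu=[-1.3830, -0.9723]  x^+=[0.1621, -1.6132, -0.0891]  P^+=[0.3510 -0.0446 -0.3371; -0.0446 0.1899 0.3266; -0.3371 0.3266 1.6929]
step 4: x^-=[0.5293, -1.9065, 0.0045]  P^-=[0.7138 -0.0129 -0.1402; -0.0129 0.5958 0.5257; -0.1402 0.5257 2.4320]  S=[1.3733 -0.0076; -0.0076 0.6596]  K=[0.4883 -0.1078; 0.1621 0.7324; 0.4613 0.0188]  nu=[-1.2527, 4.1862]  x^+=[-0.5338, 0.9563, -0.4949]  P^+=[0.3778 -0.0669 -0.4485; -0.0669 0.2078 0.4165; -0.4485 0.4165 2.1396]
step 5: x^-=[-0.9343, 1.0984, -0.6992]  P^-=[0.7222 -0.0317 -0.2178; -0.0317 0.6318 0.6741; -0.2178 0.6741 3.0387]  S=[1.3947 -0.0025; -0.0025 0.6603]  K=[0.4694 -0.1159; 0.1776 0.7392; 0.5386 0.0533]  nu=[2.5743, 0.8063]  x^+=[0.1806, 2.1517, 0.7303]  P^+=[0.4058 -0.0906 -0.5664; -0.0906 0.2277 0.5156; -0.5664 0.5156 2.6323]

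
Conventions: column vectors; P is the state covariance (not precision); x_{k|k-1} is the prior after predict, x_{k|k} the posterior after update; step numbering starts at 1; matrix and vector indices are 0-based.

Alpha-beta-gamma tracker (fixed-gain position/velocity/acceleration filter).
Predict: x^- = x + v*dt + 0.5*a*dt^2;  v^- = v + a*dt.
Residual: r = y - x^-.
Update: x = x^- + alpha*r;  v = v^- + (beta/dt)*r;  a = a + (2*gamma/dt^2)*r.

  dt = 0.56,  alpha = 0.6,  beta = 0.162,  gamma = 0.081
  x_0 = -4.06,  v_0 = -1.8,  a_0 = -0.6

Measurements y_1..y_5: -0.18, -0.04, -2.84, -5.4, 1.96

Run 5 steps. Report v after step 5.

v_post = 2.1200

step 1: x_pred=-5.1621  r=4.9821  x^+=-2.1728  v^+=-0.6948  a^+=1.9737
step 2: x_pred=-2.2524  r=2.2124  x^+=-0.9250  v^+=1.0505  a^+=3.1165
step 3: x_pred=0.1520  r=-2.9920  x^+=-1.6432  v^+=1.9302  a^+=1.5709
step 4: x_pred=-0.3159  r=-5.0841  x^+=-3.3664  v^+=1.3392  a^+=-1.0554
step 5: x_pred=-2.7819  r=4.7419  x^+=0.0632  v^+=2.1200  a^+=1.3942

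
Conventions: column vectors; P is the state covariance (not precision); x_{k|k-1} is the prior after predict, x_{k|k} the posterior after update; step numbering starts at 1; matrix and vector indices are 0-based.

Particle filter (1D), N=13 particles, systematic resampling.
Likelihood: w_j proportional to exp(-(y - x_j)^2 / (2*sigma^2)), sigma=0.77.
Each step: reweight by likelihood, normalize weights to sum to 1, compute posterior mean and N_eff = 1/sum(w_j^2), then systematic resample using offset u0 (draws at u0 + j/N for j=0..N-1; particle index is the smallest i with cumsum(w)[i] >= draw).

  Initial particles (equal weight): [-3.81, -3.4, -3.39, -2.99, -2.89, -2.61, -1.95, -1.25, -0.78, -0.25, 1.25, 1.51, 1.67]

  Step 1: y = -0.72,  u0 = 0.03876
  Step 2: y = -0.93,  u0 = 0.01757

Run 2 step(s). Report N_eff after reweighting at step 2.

step 1: w=[0.0001, 0.0008, 0.0008, 0.0043, 0.0062, 0.0162, 0.0918, 0.2594, 0.3277, 0.2728, 0.0125, 0.0050, 0.0027]  mean=-0.8780  Neff=3.8760  idx=[6, 6, 7, 7, 7, 8, 8, 8, 8, 9, 9, 9, 9]
step 2: w=[0.0407, 0.0407, 0.0898, 0.0898, 0.0898, 0.0960, 0.0960, 0.0960, 0.0960, 0.0663, 0.0663, 0.0663, 0.0663]  mean=-0.8613  Neff=12.2014  idx=[0, 2, 3, 3, 4, 5, 6, 7, 7, 8, 9, 10, 12]

N_eff = 12.2014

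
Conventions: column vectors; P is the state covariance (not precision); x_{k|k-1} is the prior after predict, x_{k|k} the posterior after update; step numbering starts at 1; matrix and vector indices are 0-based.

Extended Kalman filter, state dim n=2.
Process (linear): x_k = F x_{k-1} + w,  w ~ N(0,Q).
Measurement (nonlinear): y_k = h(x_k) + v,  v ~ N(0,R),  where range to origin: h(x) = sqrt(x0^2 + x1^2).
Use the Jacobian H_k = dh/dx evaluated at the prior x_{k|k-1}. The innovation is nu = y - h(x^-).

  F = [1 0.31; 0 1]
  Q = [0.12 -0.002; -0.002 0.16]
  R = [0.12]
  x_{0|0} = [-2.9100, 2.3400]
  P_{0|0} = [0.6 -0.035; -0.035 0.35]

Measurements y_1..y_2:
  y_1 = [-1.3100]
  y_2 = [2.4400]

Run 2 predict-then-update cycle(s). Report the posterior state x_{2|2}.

x_post = [2.1549, 0.8509]

step 1: x^-=[-2.1846, 2.3400]  P^-=[0.7319 0.0715; 0.0715 0.5100]  H_jac=[-0.6824 0.7310]  S=[0.6620]  K=[-0.6755; 0.4894]  nu=[-4.5113]  x^+=[0.8629, 0.1322]  P^+=[0.4298 0.2904; 0.2904 0.3514]
step 2: x^-=[0.9039, 0.1322]  P^-=[0.7636 0.3973; 0.3973 0.5114]  H_jac=[0.9895 0.1447]  S=[0.9921]  K=[0.8195; 0.4708]  nu=[1.5265]  x^+=[2.1549, 0.8509]  P^+=[0.0973 0.0145; 0.0145 0.2915]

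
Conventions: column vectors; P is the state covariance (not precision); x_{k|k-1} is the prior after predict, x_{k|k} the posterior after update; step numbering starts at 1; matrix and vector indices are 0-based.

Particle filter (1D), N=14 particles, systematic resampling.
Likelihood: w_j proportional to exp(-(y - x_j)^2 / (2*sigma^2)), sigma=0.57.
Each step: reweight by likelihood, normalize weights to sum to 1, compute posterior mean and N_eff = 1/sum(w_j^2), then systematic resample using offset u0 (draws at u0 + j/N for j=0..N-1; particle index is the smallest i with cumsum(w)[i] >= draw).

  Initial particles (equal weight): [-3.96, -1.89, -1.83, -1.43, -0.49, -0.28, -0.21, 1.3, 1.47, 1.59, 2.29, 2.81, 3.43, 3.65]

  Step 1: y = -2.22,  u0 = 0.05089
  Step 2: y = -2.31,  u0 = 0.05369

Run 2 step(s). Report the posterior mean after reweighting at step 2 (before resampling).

step 1: w=[0.0046, 0.4137, 0.3871, 0.1872, 0.0049, 0.0015, 0.0010, 0.0000, 0.0000, 0.0000, 0.0000, 0.0000, 0.0000, 0.0000]  mean=-1.7794  Neff=2.8083  idx=[1, 1, 1, 1, 1, 1, 2, 2, 2, 2, 2, 3, 3, 3]
step 2: w=[0.0848, 0.0848, 0.0848, 0.0848, 0.0848, 0.0848, 0.0780, 0.0780, 0.0780, 0.0780, 0.0780, 0.0338, 0.0338, 0.0338]  mean=-1.8200  Neff=12.9926  idx=[0, 1, 2, 3, 4, 4, 5, 6, 7, 8, 9, 10, 11, 13]

post_mean = -1.8200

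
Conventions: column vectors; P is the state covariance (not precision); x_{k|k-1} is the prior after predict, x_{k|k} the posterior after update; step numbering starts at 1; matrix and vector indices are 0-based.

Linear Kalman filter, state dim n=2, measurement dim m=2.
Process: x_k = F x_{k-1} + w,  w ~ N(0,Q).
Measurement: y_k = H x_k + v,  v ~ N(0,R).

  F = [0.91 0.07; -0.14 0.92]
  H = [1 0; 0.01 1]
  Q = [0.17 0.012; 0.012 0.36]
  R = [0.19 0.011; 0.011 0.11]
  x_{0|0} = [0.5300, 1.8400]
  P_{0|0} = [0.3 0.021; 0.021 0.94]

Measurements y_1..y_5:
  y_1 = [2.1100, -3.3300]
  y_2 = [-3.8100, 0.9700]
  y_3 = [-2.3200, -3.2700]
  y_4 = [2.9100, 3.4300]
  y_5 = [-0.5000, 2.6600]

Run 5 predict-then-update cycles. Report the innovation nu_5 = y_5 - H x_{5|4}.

step 1: x^-=[0.6111, 1.6186]  P^-=[0.4257 0.0517; 0.0517 1.1561]  S=[0.6157 0.0669; 0.0669 1.2672]  K=[0.6906 0.0077; -0.0154 0.9136]  nu=[1.4989, -4.9547]  x^+=[1.6082, -2.9309]  P^+=[0.1313 0.0071; 0.0071 0.1003]
step 2: x^-=[1.2583, -2.9216]  P^-=[0.2801 0.0076; 0.0076 0.4456]  S=[0.4701 0.0214; 0.0214 0.5558]  K=[0.5960 -0.0042; -0.0204 0.8027]  nu=[-5.0683, 3.8790]  x^+=[-1.7790, 0.2952]  P^+=[0.1132 0.0050; 0.0050 0.0880]
step 3: x^-=[-1.5982, 0.5206]  P^-=[0.2648 0.0074; 0.0074 0.4354]  S=[0.4548 0.0210; 0.0210 0.5456]  K=[0.5824 -0.0041; -0.0207 0.7990]  nu=[-0.7218, -3.7747]  x^+=[-2.0032, -2.4804]  P^+=[0.1106 0.0049; 0.0049 0.0876]
step 4: x^-=[-1.9965, -2.0015]  P^-=[0.2626 0.0076; 0.0076 0.4351]  S=[0.4526 0.0212; 0.0212 0.5453]  K=[0.5804 -0.0039; -0.0207 0.7989]  nu=[4.9065, 5.4515]  x^+=[0.8303, 2.2520]  P^+=[0.1102 0.0049; 0.0049 0.0876]
step 5: x^-=[0.9132, 1.9556]  P^-=[0.2623 0.0076; 0.0076 0.4351]  S=[0.4523 0.0212; 0.0212 0.5452]  K=[0.5801 -0.0038; -0.0207 0.7989]  nu=[-1.4132, 0.6952]  x^+=[0.0907, 2.5403]  P^+=[0.1102 0.0049; 0.0049 0.0876]

innov = [-1.4132, 0.6952]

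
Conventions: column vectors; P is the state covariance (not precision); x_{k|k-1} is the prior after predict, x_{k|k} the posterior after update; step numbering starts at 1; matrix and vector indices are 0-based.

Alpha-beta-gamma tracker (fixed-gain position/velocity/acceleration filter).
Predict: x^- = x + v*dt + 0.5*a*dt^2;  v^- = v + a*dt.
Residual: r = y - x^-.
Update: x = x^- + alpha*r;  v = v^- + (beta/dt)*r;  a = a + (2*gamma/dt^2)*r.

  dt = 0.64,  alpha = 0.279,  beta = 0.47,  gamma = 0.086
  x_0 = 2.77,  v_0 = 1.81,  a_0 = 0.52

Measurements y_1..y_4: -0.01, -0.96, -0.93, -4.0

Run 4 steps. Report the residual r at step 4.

resid = 1.0475

step 1: x_pred=4.0349  r=-4.0449  x^+=2.9064  v^+=-0.8277  a^+=-1.1785
step 2: x_pred=2.1353  r=-3.0953  x^+=1.2717  v^+=-3.8550  a^+=-2.4783
step 3: x_pred=-1.7031  r=0.7731  x^+=-1.4874  v^+=-4.8734  a^+=-2.1537
step 4: x_pred=-5.0475  r=1.0475  x^+=-4.7552  v^+=-5.4826  a^+=-1.7138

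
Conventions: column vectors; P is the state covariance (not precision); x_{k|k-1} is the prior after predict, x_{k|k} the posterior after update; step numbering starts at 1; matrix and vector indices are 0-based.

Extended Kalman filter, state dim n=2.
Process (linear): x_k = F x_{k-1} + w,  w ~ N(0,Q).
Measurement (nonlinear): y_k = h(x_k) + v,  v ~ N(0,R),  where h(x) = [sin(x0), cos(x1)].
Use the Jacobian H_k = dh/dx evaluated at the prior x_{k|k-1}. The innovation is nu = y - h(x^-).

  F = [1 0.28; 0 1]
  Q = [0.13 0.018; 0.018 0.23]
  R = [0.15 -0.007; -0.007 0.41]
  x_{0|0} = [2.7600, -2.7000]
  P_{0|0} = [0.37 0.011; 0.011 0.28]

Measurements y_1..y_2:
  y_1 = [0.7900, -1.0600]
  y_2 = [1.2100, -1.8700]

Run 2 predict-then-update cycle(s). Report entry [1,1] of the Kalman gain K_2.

step 1: x^-=[2.0040, -2.7000]  P^-=[0.5281 0.1074; 0.1074 0.5100]  H_jac=[-0.4198 0.0000; 0.0000 0.4274]  S=[0.2431 -0.0263; -0.0263 0.5032]  K=[-0.9073 0.0439; -0.1395 0.4259]  nu=[-0.1176, -0.1559]  x^+=[2.1039, -2.7500]  P^+=[0.3250 0.0569; 0.0569 0.4109]
step 2: x^-=[1.3339, -2.7500]  P^-=[0.5190 0.1900; 0.1900 0.6409]  H_jac=[0.2347 0.0000; 0.0000 0.3817]  S=[0.1786 0.0100; 0.0100 0.5033]  K=[0.6748 0.1306; 0.2227 0.4815]  nu=[0.2379, -0.9457]  x^+=[1.3709, -3.1524]  P^+=[0.4274 0.1279; 0.1279 0.5132]

K[1,1] = 0.4815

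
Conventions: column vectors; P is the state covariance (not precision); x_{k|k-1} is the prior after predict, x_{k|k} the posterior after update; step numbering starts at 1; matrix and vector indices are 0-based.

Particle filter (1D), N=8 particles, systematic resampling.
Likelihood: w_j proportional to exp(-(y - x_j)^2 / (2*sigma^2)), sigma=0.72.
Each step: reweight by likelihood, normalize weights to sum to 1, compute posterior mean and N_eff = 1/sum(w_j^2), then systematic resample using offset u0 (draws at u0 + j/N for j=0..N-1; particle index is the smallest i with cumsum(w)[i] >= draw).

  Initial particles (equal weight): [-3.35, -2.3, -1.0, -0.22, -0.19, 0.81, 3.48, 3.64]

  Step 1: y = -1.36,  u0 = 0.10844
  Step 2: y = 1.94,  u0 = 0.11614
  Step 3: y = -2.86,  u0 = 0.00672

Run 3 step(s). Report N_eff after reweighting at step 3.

step 1: w=[0.0116, 0.2252, 0.4659, 0.1507, 0.1410, 0.0056, 0.0000, 0.0000]  mean=-1.0780  Neff=3.2202  idx=[1, 1, 2, 2, 2, 3, 4, 4]
step 2: w=[0.0000, 0.0000, 0.0065, 0.0065, 0.0065, 0.3004, 0.3401, 0.3401]  mean=-0.2148  Neff=3.1087  idx=[5, 5, 6, 6, 6, 7, 7, 7]
step 3: w=[0.1399, 0.1399, 0.1200, 0.1200, 0.1200, 0.1200, 0.1200, 0.1200]  mean=-0.1984  Neff=7.9620  idx=[0, 0, 1, 2, 3, 4, 5, 7]

N_eff = 7.9620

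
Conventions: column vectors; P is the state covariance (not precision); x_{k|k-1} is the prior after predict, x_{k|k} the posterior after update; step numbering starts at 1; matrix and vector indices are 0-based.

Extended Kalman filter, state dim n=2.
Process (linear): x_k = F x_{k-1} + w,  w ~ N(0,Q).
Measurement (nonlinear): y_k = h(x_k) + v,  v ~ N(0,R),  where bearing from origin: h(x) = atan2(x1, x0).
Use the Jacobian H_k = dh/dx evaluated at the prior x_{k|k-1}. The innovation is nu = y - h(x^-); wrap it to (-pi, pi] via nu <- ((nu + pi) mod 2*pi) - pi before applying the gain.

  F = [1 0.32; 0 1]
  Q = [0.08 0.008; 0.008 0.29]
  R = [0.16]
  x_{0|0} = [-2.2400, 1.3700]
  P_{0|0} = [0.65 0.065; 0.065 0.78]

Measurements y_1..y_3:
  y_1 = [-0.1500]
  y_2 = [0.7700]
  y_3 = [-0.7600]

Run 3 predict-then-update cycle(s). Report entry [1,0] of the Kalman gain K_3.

K[1,0] = 0.3796

step 1: x^-=[-1.8016, 1.3700]  P^-=[0.8515 0.3226; 0.3226 1.0700]  H_jac=[-0.2674 -0.3517]  S=[0.4139]  K=[-0.8242; -1.1175]  nu=[-2.6414]  x^+=[0.3755, 4.3219]  P^+=[0.5703 -0.0587; -0.0587 0.5530]
step 2: x^-=[1.7586, 4.3219]  P^-=[0.6693 0.1263; 0.1263 0.8430]  H_jac=[-0.1985 0.0808]  S=[0.1878]  K=[-0.6531; 0.2291]  nu=[-0.4144]  x^+=[2.0292, 4.2270]  P^+=[0.5892 0.1544; 0.1544 0.8332]
step 3: x^-=[3.3818, 4.2270]  P^-=[0.8534 0.4290; 0.4290 1.1232]  H_jac=[-0.1442 0.1154]  S=[0.1784]  K=[-0.4124; 0.3796]  nu=[-1.6560]  x^+=[4.0648, 3.5984]  P^+=[0.8230 0.4569; 0.4569 1.0975]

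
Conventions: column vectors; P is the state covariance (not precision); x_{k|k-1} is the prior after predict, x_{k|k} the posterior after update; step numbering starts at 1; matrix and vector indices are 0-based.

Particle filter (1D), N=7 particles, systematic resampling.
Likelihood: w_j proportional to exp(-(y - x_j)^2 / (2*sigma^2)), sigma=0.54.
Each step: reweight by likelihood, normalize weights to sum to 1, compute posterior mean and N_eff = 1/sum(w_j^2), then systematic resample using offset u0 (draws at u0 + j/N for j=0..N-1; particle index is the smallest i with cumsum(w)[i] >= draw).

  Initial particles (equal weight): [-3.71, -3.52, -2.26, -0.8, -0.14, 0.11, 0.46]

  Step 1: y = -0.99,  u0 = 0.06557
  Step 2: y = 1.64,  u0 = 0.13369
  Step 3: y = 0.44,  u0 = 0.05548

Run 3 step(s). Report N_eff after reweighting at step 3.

step 1: w=[0.0000, 0.0000, 0.0435, 0.6503, 0.2004, 0.0869, 0.0188]  mean=-0.6286  Neff=2.1147  idx=[3, 3, 3, 3, 3, 4, 5]
step 2: w=[0.0016, 0.0016, 0.0016, 0.0016, 0.0016, 0.1932, 0.7986]  mean=0.0543  Neff=1.4812  idx=[5, 6, 6, 6, 6, 6, 6]
step 3: w=[0.1014, 0.1498, 0.1498, 0.1498, 0.1498, 0.1498, 0.1498]  mean=0.0847  Neff=6.9031  idx=[0, 1, 2, 3, 4, 5, 6]

N_eff = 6.9031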